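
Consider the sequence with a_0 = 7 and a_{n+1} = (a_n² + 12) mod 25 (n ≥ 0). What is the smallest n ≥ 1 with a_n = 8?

Listing terms: a_0 = 7,  a_1 = 11,  a_2 = 8,  a_3 = 1,  a_4 = 13,  a_5 = 6,  a_6 = 23,  a_7 = 16,  a_8 = 18,  a_9 = 11.
Since a_9 = a_1 = 11, the sequence is eventually periodic: after a pre-period of length 1 it cycles with period 8.
The value 8 first appears (with n ≥ 1) at a_2.

2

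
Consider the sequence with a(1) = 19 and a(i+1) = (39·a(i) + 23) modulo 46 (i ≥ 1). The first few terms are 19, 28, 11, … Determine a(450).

14

Listing terms: a(1) = 19,  a(2) = 28,  a(3) = 11,  a(4) = 38,  a(5) = 33,  a(6) = 22,  a(7) = 7,  a(8) = 20,  a(9) = 21,  a(10) = 14,  a(11) = 17,  a(12) = 42,  a(13) = 5,  a(14) = 34,  a(15) = 15,  a(16) = 10,  a(17) = 45,  a(18) = 30,  a(19) = 43,  a(20) = 44,  a(21) = 37,  a(22) = 40,  a(23) = 19.
The sequence repeats with period 22.
(450 - 1) mod 22 = 9, so a(450) = a(10) = 14.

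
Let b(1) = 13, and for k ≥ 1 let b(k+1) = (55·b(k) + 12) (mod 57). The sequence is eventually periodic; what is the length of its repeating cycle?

9

b(1) = 13,  b(2) = 43,  b(3) = 40,  b(4) = 46,  b(5) = 34,  b(6) = 1,  b(7) = 10,  b(8) = 49,  b(9) = 28,  b(10) = 13.
The sequence repeats with period 9.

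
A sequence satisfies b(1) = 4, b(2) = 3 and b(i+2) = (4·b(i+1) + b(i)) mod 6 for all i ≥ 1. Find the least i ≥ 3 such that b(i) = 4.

Computing terms: b(1) = 4, b(2) = 3, b(3) = 4, b(4) = 1, b(5) = 2, b(6) = 3, b(7) = 2, b(8) = 5, b(9) = 4, b(10) = 3.
The sequence repeats with period 8.
The value 4 first appears (with i ≥ 3) at b(3).

3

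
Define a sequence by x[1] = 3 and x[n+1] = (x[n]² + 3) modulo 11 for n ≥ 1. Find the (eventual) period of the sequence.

We have x[1] = 3,  x[2] = 1,  x[3] = 4,  x[4] = 8,  x[5] = 1.
Since x[5] = x[2] = 1, the sequence is eventually periodic: after a pre-period of length 1 it cycles with period 3.

3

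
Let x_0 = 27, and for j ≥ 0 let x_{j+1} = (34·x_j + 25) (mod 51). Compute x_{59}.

8

Listing terms: x_0 = 27,  x_1 = 25,  x_2 = 8,  x_3 = 42,  x_4 = 25.
Since x_4 = x_1 = 25, the sequence is eventually periodic: after a pre-period of length 1 it cycles with period 3.
For j ≥ 1, x_j depends only on (j - 1) mod 3. (59 - 1) mod 3 = 1, so x_{59} = x_2 = 8.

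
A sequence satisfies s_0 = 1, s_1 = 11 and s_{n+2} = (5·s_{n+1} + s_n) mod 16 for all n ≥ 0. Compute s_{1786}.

11

Computing terms: s_0 = 1, s_1 = 11, s_2 = 8, s_3 = 3, s_4 = 7, s_5 = 6, s_6 = 5, s_7 = 15, s_8 = 0, s_9 = 15, s_{10} = 11, s_{11} = 6, s_{12} = 9, s_{13} = 3, s_{14} = 8, s_{15} = 11, s_{16} = 15, s_{17} = 6, s_{18} = 13, s_{19} = 7, s_{20} = 0, s_{21} = 7, s_{22} = 3, s_{23} = 6, s_{24} = 1, s_{25} = 11.
Since (s_{24}, s_{25}) = (s_0, s_1) = (1, 11) (two consecutive terms determine the rest), the sequence is periodic with period 24.
(1786 - 0) mod 24 = 10, so s_{1786} = s_{10} = 11.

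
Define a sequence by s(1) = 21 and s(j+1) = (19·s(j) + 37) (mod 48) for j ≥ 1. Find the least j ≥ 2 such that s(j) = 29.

21

Computing terms: s(1) = 21; s(2) = 4; s(3) = 17; s(4) = 24; s(5) = 13; s(6) = 44; s(7) = 9; s(8) = 16; s(9) = 5; s(10) = 36; s(11) = 1; s(12) = 8; s(13) = 45; s(14) = 28; s(15) = 41; s(16) = 0; s(17) = 37; s(18) = 20; s(19) = 33; s(20) = 40; s(21) = 29; s(22) = 12; s(23) = 25; s(24) = 32; s(25) = 21.
Since s(25) = s(1) = 21, the sequence is periodic with period 24.
The value 29 first appears (with j ≥ 2) at s(21).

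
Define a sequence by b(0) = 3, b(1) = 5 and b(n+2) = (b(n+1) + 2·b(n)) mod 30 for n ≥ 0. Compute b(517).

Listing terms: b(0) = 3,  b(1) = 5,  b(2) = 11,  b(3) = 21,  b(4) = 13,  b(5) = 25,  b(6) = 21,  b(7) = 11,  b(8) = 23,  b(9) = 15,  b(10) = 1,  b(11) = 1,  b(12) = 3,  b(13) = 5.
The sequence repeats with period 12.
So b(517) = b(0 + ((517-0) mod 12)) = b(1) = 5.

5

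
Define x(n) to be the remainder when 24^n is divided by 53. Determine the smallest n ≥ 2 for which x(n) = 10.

Listing terms: x(1) = 24, x(2) = 46, x(3) = 44, x(4) = 49, x(5) = 10, x(6) = 28, x(7) = 36, x(8) = 16, x(9) = 13, x(10) = 47, x(11) = 15, x(12) = 42, x(13) = 1, x(14) = 24.
The sequence repeats with period 13.
The value 10 first appears (with n ≥ 2) at x(5).

5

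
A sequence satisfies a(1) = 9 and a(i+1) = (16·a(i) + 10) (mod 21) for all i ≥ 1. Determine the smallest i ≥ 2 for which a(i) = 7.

2

We have a(1) = 9,  a(2) = 7,  a(3) = 17,  a(4) = 9.
The sequence repeats with period 3.
The value 7 first appears (with i ≥ 2) at a(2).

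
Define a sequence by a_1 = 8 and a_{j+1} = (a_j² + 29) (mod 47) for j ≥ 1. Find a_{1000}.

3

We have a_1 = 8,  a_2 = 46,  a_3 = 30,  a_4 = 36,  a_5 = 9,  a_6 = 16,  a_7 = 3,  a_8 = 38,  a_9 = 16.
Since a_9 = a_6 = 16, the sequence is eventually periodic: after a pre-period of length 5 it cycles with period 3.
For j ≥ 6, a_j depends only on (j - 6) mod 3. (1000 - 6) mod 3 = 1, so a_{1000} = a_7 = 3.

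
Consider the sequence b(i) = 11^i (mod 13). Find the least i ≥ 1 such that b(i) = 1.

Computing terms: b(0) = 1, b(1) = 11, b(2) = 4, b(3) = 5, b(4) = 3, b(5) = 7, b(6) = 12, b(7) = 2, b(8) = 9, b(9) = 8, b(10) = 10, b(11) = 6, b(12) = 1.
The sequence repeats with period 12.
The value 1 next appears (with i ≥ 1) at b(12).

12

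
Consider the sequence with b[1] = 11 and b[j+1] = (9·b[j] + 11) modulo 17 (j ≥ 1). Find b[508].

10

Listing terms: b[1] = 11,  b[2] = 8,  b[3] = 15,  b[4] = 10,  b[5] = 16,  b[6] = 2,  b[7] = 12,  b[8] = 0,  b[9] = 11.
Since b[9] = b[1] = 11, the sequence is periodic with period 8.
(508 - 1) mod 8 = 3, so b[508] = b[4] = 10.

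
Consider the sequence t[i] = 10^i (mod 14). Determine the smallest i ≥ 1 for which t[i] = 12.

t[0] = 1,  t[1] = 10,  t[2] = 2,  t[3] = 6,  t[4] = 4,  t[5] = 12,  t[6] = 8,  t[7] = 10.
Since t[7] = t[1] = 10, the sequence is eventually periodic: after a pre-period of length 1 it cycles with period 6.
The value 12 first appears (with i ≥ 1) at t[5].

5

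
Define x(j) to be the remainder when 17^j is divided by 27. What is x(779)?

8

x(0) = 1; x(1) = 17; x(2) = 19; x(3) = 26; x(4) = 10; x(5) = 8; x(6) = 1.
The sequence repeats with period 6.
(779 - 0) mod 6 = 5, so x(779) = x(5) = 8.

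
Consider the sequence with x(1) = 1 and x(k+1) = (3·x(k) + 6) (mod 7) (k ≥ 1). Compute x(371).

6

Listing terms: x(1) = 1; x(2) = 2; x(3) = 5; x(4) = 0; x(5) = 6; x(6) = 3; x(7) = 1.
Since x(7) = x(1) = 1, the sequence is periodic with period 6.
So x(371) = x(1 + ((371-1) mod 6)) = x(5) = 6.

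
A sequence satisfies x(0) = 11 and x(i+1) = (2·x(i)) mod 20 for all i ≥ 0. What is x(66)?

Listing terms: x(0) = 11,  x(1) = 2,  x(2) = 4,  x(3) = 8,  x(4) = 16,  x(5) = 12,  x(6) = 4.
Since x(6) = x(2) = 4, the sequence is eventually periodic: after a pre-period of length 2 it cycles with period 4.
For i ≥ 2, x(i) depends only on (i - 2) mod 4. (66 - 2) mod 4 = 0, so x(66) = x(2) = 4.

4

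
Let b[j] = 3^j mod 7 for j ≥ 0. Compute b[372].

Listing terms: b[0] = 1, b[1] = 3, b[2] = 2, b[3] = 6, b[4] = 4, b[5] = 5, b[6] = 1.
The sequence repeats with period 6.
(372 - 0) mod 6 = 0, so b[372] = b[0] = 1.

1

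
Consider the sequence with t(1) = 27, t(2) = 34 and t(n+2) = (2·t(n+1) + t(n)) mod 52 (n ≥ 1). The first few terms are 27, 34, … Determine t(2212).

32

t(1) = 27; t(2) = 34; t(3) = 43; t(4) = 16; t(5) = 23; t(6) = 10; t(7) = 43; t(8) = 44; t(9) = 27; t(10) = 46; t(11) = 15; t(12) = 24; t(13) = 11; t(14) = 46; t(15) = 51; t(16) = 44; t(17) = 35; t(18) = 10; t(19) = 3; t(20) = 16; t(21) = 35; t(22) = 34; t(23) = 51; t(24) = 32; t(25) = 11; t(26) = 2; t(27) = 15; t(28) = 32; t(29) = 27; t(30) = 34.
The sequence repeats with period 28.
So t(2212) = t(1 + ((2212-1) mod 28)) = t(28) = 32.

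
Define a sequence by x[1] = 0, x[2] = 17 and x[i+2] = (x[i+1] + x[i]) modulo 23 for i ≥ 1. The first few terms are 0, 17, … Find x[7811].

Computing terms: x[1] = 0; x[2] = 17; x[3] = 17; x[4] = 11; x[5] = 5; x[6] = 16; x[7] = 21; x[8] = 14; x[9] = 12; x[10] = 3; x[11] = 15; x[12] = 18; x[13] = 10; x[14] = 5; x[15] = 15; x[16] = 20; x[17] = 12; x[18] = 9; x[19] = 21; x[20] = 7; x[21] = 5; x[22] = 12; x[23] = 17; x[24] = 6; x[25] = 0; x[26] = 6; x[27] = 6; x[28] = 12; x[29] = 18; x[30] = 7; x[31] = 2; x[32] = 9; x[33] = 11; x[34] = 20; x[35] = 8; x[36] = 5; x[37] = 13; x[38] = 18; x[39] = 8; x[40] = 3; x[41] = 11; x[42] = 14; x[43] = 2; x[44] = 16; x[45] = 18; x[46] = 11; x[47] = 6; x[48] = 17; x[49] = 0; x[50] = 17.
The sequence repeats with period 48.
(7811 - 1) mod 48 = 34, so x[7811] = x[35] = 8.

8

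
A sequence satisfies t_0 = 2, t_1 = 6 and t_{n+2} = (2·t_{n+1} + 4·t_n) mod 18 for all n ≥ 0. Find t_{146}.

2

Computing terms: t_0 = 2,  t_1 = 6,  t_2 = 2,  t_3 = 10,  t_4 = 10,  t_5 = 6,  t_6 = 16,  t_7 = 2,  t_8 = 14,  t_9 = 0,  t_{10} = 2,  t_{11} = 4,  t_{12} = 16,  t_{13} = 12,  t_{14} = 16,  t_{15} = 8,  t_{16} = 8,  t_{17} = 12,  t_{18} = 2,  t_{19} = 16,  t_{20} = 4,  t_{21} = 0,  t_{22} = 16,  t_{23} = 14,  t_{24} = 2,  t_{25} = 6.
Since (t_{24}, t_{25}) = (t_0, t_1) = (2, 6) (two consecutive terms determine the rest), the sequence is periodic with period 24.
(146 - 0) mod 24 = 2, so t_{146} = t_2 = 2.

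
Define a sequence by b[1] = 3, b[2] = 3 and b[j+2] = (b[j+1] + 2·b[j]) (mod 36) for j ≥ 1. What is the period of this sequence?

6

Computing terms: b[1] = 3; b[2] = 3; b[3] = 9; b[4] = 15; b[5] = 33; b[6] = 27; b[7] = 21; b[8] = 3; b[9] = 9.
Since (b[8], b[9]) = (b[2], b[3]) = (3, 9) (two consecutive terms determine the rest), the sequence is eventually periodic: after a pre-period of length 1 it cycles with period 6.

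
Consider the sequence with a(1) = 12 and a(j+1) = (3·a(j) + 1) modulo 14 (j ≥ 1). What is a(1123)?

12

Listing terms: a(1) = 12, a(2) = 9, a(3) = 0, a(4) = 1, a(5) = 4, a(6) = 13, a(7) = 12.
Since a(7) = a(1) = 12, the sequence is periodic with period 6.
So a(1123) = a(1 + ((1123-1) mod 6)) = a(1) = 12.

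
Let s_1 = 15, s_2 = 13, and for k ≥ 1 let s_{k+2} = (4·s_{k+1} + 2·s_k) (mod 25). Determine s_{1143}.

7

Listing terms: s_1 = 15, s_2 = 13, s_3 = 7, s_4 = 4, s_5 = 5, s_6 = 3, s_7 = 22, s_8 = 19, s_9 = 20, s_{10} = 18, s_{11} = 12, s_{12} = 9, s_{13} = 10, s_{14} = 8, s_{15} = 2, s_{16} = 24, s_{17} = 0, s_{18} = 23, s_{19} = 17, s_{20} = 14, s_{21} = 15, s_{22} = 13.
The sequence repeats with period 20.
So s_{1143} = s_{1 + ((1143-1) mod 20)} = s_3 = 7.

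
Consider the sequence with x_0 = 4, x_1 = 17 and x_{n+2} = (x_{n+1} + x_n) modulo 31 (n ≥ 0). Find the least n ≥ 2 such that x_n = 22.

25

x_0 = 4, x_1 = 17, x_2 = 21, x_3 = 7, x_4 = 28, x_5 = 4, x_6 = 1, x_7 = 5, x_8 = 6, x_9 = 11, x_{10} = 17, x_{11} = 28, x_{12} = 14, x_{13} = 11, x_{14} = 25, x_{15} = 5, x_{16} = 30, x_{17} = 4, x_{18} = 3, x_{19} = 7, x_{20} = 10, x_{21} = 17, x_{22} = 27, x_{23} = 13, x_{24} = 9, x_{25} = 22, x_{26} = 0, x_{27} = 22, x_{28} = 22, x_{29} = 13, x_{30} = 4, x_{31} = 17.
Since (x_{30}, x_{31}) = (x_0, x_1) = (4, 17) (two consecutive terms determine the rest), the sequence is periodic with period 30.
The value 22 first appears (with n ≥ 2) at x_{25}.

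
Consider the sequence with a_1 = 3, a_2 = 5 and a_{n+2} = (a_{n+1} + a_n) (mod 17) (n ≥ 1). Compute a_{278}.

13

a_1 = 3,  a_2 = 5,  a_3 = 8,  a_4 = 13,  a_5 = 4,  a_6 = 0,  a_7 = 4,  a_8 = 4,  a_9 = 8,  a_{10} = 12,  a_{11} = 3,  a_{12} = 15,  a_{13} = 1,  a_{14} = 16,  a_{15} = 0,  a_{16} = 16,  a_{17} = 16,  a_{18} = 15,  a_{19} = 14,  a_{20} = 12,  a_{21} = 9,  a_{22} = 4,  a_{23} = 13,  a_{24} = 0,  a_{25} = 13,  a_{26} = 13,  a_{27} = 9,  a_{28} = 5,  a_{29} = 14,  a_{30} = 2,  a_{31} = 16,  a_{32} = 1,  a_{33} = 0,  a_{34} = 1,  a_{35} = 1,  a_{36} = 2,  a_{37} = 3,  a_{38} = 5.
The sequence repeats with period 36.
(278 - 1) mod 36 = 25, so a_{278} = a_{26} = 13.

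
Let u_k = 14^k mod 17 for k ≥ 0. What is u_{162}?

We have u_0 = 1,  u_1 = 14,  u_2 = 9,  u_3 = 7,  u_4 = 13,  u_5 = 12,  u_6 = 15,  u_7 = 6,  u_8 = 16,  u_9 = 3,  u_{10} = 8,  u_{11} = 10,  u_{12} = 4,  u_{13} = 5,  u_{14} = 2,  u_{15} = 11,  u_{16} = 1.
The sequence repeats with period 16.
(162 - 0) mod 16 = 2, so u_{162} = u_2 = 9.

9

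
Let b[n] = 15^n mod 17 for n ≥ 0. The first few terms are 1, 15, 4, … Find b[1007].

b[0] = 1, b[1] = 15, b[2] = 4, b[3] = 9, b[4] = 16, b[5] = 2, b[6] = 13, b[7] = 8, b[8] = 1.
The sequence repeats with period 8.
(1007 - 0) mod 8 = 7, so b[1007] = b[7] = 8.

8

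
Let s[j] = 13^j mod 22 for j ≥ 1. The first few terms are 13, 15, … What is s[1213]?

We have s[1] = 13,  s[2] = 15,  s[3] = 19,  s[4] = 5,  s[5] = 21,  s[6] = 9,  s[7] = 7,  s[8] = 3,  s[9] = 17,  s[10] = 1,  s[11] = 13.
The sequence repeats with period 10.
So s[1213] = s[1 + ((1213-1) mod 10)] = s[3] = 19.

19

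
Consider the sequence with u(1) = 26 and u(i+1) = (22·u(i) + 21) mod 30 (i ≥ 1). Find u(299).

Computing terms: u(1) = 26, u(2) = 23, u(3) = 17, u(4) = 5, u(5) = 11, u(6) = 23.
Since u(6) = u(2) = 23, the sequence is eventually periodic: after a pre-period of length 1 it cycles with period 4.
For i ≥ 2, u(i) depends only on (i - 2) mod 4. (299 - 2) mod 4 = 1, so u(299) = u(3) = 17.

17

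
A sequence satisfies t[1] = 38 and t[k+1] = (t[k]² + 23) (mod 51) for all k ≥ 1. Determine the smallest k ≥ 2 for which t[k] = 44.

t[1] = 38,  t[2] = 39,  t[3] = 14,  t[4] = 15,  t[5] = 44,  t[6] = 21,  t[7] = 5,  t[8] = 48,  t[9] = 32,  t[10] = 27,  t[11] = 38.
The sequence repeats with period 10.
The value 44 first appears (with k ≥ 2) at t[5].

5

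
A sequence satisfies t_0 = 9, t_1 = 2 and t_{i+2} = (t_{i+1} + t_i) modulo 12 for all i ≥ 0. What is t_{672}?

We have t_0 = 9, t_1 = 2, t_2 = 11, t_3 = 1, t_4 = 0, t_5 = 1, t_6 = 1, t_7 = 2, t_8 = 3, t_9 = 5, t_{10} = 8, t_{11} = 1, t_{12} = 9, t_{13} = 10, t_{14} = 7, t_{15} = 5, t_{16} = 0, t_{17} = 5, t_{18} = 5, t_{19} = 10, t_{20} = 3, t_{21} = 1, t_{22} = 4, t_{23} = 5, t_{24} = 9, t_{25} = 2.
Since (t_{24}, t_{25}) = (t_0, t_1) = (9, 2) (two consecutive terms determine the rest), the sequence is periodic with period 24.
So t_{672} = t_{0 + ((672-0) mod 24)} = t_0 = 9.

9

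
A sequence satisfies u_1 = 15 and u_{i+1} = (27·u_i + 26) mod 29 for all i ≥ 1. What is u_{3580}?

Listing terms: u_1 = 15, u_2 = 25, u_3 = 5, u_4 = 16, u_5 = 23, u_6 = 9, u_7 = 8, u_8 = 10, u_9 = 6, u_{10} = 14, u_{11} = 27, u_{12} = 1, u_{13} = 24, u_{14} = 7, u_{15} = 12, u_{16} = 2, u_{17} = 22, u_{18} = 11, u_{19} = 4, u_{20} = 18, u_{21} = 19, u_{22} = 17, u_{23} = 21, u_{24} = 13, u_{25} = 0, u_{26} = 26, u_{27} = 3, u_{28} = 20, u_{29} = 15.
Since u_{29} = u_1 = 15, the sequence is periodic with period 28.
(3580 - 1) mod 28 = 23, so u_{3580} = u_{24} = 13.

13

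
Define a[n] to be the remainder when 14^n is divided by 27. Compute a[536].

Listing terms: a[1] = 14; a[2] = 7; a[3] = 17; a[4] = 22; a[5] = 11; a[6] = 19; a[7] = 23; a[8] = 25; a[9] = 26; a[10] = 13; a[11] = 20; a[12] = 10; a[13] = 5; a[14] = 16; a[15] = 8; a[16] = 4; a[17] = 2; a[18] = 1; a[19] = 14.
The sequence repeats with period 18.
So a[536] = a[1 + ((536-1) mod 18)] = a[14] = 16.

16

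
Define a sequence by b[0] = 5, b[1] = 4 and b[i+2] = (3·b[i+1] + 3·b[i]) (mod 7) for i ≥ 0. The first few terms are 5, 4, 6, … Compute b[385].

4

Listing terms: b[0] = 5, b[1] = 4, b[2] = 6, b[3] = 2, b[4] = 3, b[5] = 1, b[6] = 5, b[7] = 4.
The sequence repeats with period 6.
So b[385] = b[0 + ((385-0) mod 6)] = b[1] = 4.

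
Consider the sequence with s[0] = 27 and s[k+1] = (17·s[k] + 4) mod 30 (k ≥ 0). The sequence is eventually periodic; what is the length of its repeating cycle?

We have s[0] = 27; s[1] = 13; s[2] = 15; s[3] = 19; s[4] = 27.
Since s[4] = s[0] = 27, the sequence is periodic with period 4.

4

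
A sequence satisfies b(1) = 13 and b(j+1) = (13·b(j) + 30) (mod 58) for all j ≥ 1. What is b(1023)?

13

We have b(1) = 13, b(2) = 25, b(3) = 7, b(4) = 5, b(5) = 37, b(6) = 47, b(7) = 3, b(8) = 11, b(9) = 57, b(10) = 17, b(11) = 19, b(12) = 45, b(13) = 35, b(14) = 21, b(15) = 13.
The sequence repeats with period 14.
So b(1023) = b(1 + ((1023-1) mod 14)) = b(1) = 13.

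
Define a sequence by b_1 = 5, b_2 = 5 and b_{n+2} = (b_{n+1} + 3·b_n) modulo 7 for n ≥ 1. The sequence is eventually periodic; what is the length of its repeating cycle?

We have b_1 = 5; b_2 = 5; b_3 = 6; b_4 = 0; b_5 = 4; b_6 = 4; b_7 = 2; b_8 = 0; b_9 = 6; b_{10} = 6; b_{11} = 3; b_{12} = 0; b_{13} = 2; b_{14} = 2; b_{15} = 1; b_{16} = 0; b_{17} = 3; b_{18} = 3; b_{19} = 5; b_{20} = 0; b_{21} = 1; b_{22} = 1; b_{23} = 4; b_{24} = 0; b_{25} = 5; b_{26} = 5.
Since (b_{25}, b_{26}) = (b_1, b_2) = (5, 5) (two consecutive terms determine the rest), the sequence is periodic with period 24.

24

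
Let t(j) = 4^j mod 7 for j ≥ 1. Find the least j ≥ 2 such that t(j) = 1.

Computing terms: t(1) = 4; t(2) = 2; t(3) = 1; t(4) = 4.
The sequence repeats with period 3.
The value 1 first appears (with j ≥ 2) at t(3).

3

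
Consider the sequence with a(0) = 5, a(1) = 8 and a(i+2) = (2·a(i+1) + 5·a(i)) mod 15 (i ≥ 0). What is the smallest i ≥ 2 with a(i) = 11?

a(0) = 5; a(1) = 8; a(2) = 11; a(3) = 2; a(4) = 14; a(5) = 8; a(6) = 11.
Since (a(5), a(6)) = (a(1), a(2)) = (8, 11) (two consecutive terms determine the rest), the sequence is eventually periodic: after a pre-period of length 1 it cycles with period 4.
The value 11 first appears (with i ≥ 2) at a(2).

2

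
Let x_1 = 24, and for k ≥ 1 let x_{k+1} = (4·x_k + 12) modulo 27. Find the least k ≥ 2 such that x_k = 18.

x_1 = 24,  x_2 = 0,  x_3 = 12,  x_4 = 6,  x_5 = 9,  x_6 = 21,  x_7 = 15,  x_8 = 18,  x_9 = 3,  x_{10} = 24.
The sequence repeats with period 9.
The value 18 first appears (with k ≥ 2) at x_8.

8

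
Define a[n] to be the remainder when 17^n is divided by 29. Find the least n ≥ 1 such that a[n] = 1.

4

Listing terms: a[0] = 1,  a[1] = 17,  a[2] = 28,  a[3] = 12,  a[4] = 1.
The sequence repeats with period 4.
The value 1 next appears (with n ≥ 1) at a[4].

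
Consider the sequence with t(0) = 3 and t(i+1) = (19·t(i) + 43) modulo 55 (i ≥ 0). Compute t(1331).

45

Listing terms: t(0) = 3,  t(1) = 45,  t(2) = 18,  t(3) = 0,  t(4) = 43,  t(5) = 35,  t(6) = 48,  t(7) = 20,  t(8) = 38,  t(9) = 50,  t(10) = 3.
The sequence repeats with period 10.
So t(1331) = t(0 + ((1331-0) mod 10)) = t(1) = 45.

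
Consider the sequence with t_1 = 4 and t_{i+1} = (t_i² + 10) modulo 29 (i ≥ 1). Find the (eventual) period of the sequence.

Computing terms: t_1 = 4,  t_2 = 26,  t_3 = 19,  t_4 = 23,  t_5 = 17,  t_6 = 9,  t_7 = 4.
Since t_7 = t_1 = 4, the sequence is periodic with period 6.

6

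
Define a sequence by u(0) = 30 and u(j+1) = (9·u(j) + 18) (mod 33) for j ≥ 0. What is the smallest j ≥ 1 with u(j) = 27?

Computing terms: u(0) = 30,  u(1) = 24,  u(2) = 3,  u(3) = 12,  u(4) = 27,  u(5) = 30.
The sequence repeats with period 5.
The value 27 first appears (with j ≥ 1) at u(4).

4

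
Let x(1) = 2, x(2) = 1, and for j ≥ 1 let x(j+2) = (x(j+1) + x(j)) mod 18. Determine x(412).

4

x(1) = 2; x(2) = 1; x(3) = 3; x(4) = 4; x(5) = 7; x(6) = 11; x(7) = 0; x(8) = 11; x(9) = 11; x(10) = 4; x(11) = 15; x(12) = 1; x(13) = 16; x(14) = 17; x(15) = 15; x(16) = 14; x(17) = 11; x(18) = 7; x(19) = 0; x(20) = 7; x(21) = 7; x(22) = 14; x(23) = 3; x(24) = 17; x(25) = 2; x(26) = 1.
The sequence repeats with period 24.
So x(412) = x(1 + ((412-1) mod 24)) = x(4) = 4.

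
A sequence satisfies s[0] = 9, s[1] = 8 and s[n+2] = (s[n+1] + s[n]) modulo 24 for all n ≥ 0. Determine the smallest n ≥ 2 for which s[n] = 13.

6

Listing terms: s[0] = 9, s[1] = 8, s[2] = 17, s[3] = 1, s[4] = 18, s[5] = 19, s[6] = 13, s[7] = 8, s[8] = 21, s[9] = 5, s[10] = 2, s[11] = 7, s[12] = 9, s[13] = 16, s[14] = 1, s[15] = 17, s[16] = 18, s[17] = 11, s[18] = 5, s[19] = 16, s[20] = 21, s[21] = 13, s[22] = 10, s[23] = 23, s[24] = 9, s[25] = 8.
Since (s[24], s[25]) = (s[0], s[1]) = (9, 8) (two consecutive terms determine the rest), the sequence is periodic with period 24.
The value 13 first appears (with n ≥ 2) at s[6].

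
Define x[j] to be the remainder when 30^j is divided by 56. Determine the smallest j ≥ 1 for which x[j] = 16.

Computing terms: x[0] = 1,  x[1] = 30,  x[2] = 4,  x[3] = 8,  x[4] = 16,  x[5] = 32,  x[6] = 8.
Since x[6] = x[3] = 8, the sequence is eventually periodic: after a pre-period of length 3 it cycles with period 3.
The value 16 first appears (with j ≥ 1) at x[4].

4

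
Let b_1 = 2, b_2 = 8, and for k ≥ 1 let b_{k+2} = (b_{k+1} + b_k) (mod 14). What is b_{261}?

0

b_1 = 2, b_2 = 8, b_3 = 10, b_4 = 4, b_5 = 0, b_6 = 4, b_7 = 4, b_8 = 8, b_9 = 12, b_{10} = 6, b_{11} = 4, b_{12} = 10, b_{13} = 0, b_{14} = 10, b_{15} = 10, b_{16} = 6, b_{17} = 2, b_{18} = 8.
Since (b_{17}, b_{18}) = (b_1, b_2) = (2, 8) (two consecutive terms determine the rest), the sequence is periodic with period 16.
So b_{261} = b_{1 + ((261-1) mod 16)} = b_5 = 0.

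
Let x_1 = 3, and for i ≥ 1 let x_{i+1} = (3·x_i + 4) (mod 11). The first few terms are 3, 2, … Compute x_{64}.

x_1 = 3, x_2 = 2, x_3 = 10, x_4 = 1, x_5 = 7, x_6 = 3.
The sequence repeats with period 5.
(64 - 1) mod 5 = 3, so x_{64} = x_4 = 1.

1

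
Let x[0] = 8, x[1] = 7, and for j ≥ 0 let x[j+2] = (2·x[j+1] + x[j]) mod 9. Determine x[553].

7

We have x[0] = 8,  x[1] = 7,  x[2] = 4,  x[3] = 6,  x[4] = 7,  x[5] = 2,  x[6] = 2,  x[7] = 6,  x[8] = 5,  x[9] = 7,  x[10] = 1,  x[11] = 0,  x[12] = 1,  x[13] = 2,  x[14] = 5,  x[15] = 3,  x[16] = 2,  x[17] = 7,  x[18] = 7,  x[19] = 3,  x[20] = 4,  x[21] = 2,  x[22] = 8,  x[23] = 0,  x[24] = 8,  x[25] = 7.
Since (x[24], x[25]) = (x[0], x[1]) = (8, 7) (two consecutive terms determine the rest), the sequence is periodic with period 24.
So x[553] = x[0 + ((553-0) mod 24)] = x[1] = 7.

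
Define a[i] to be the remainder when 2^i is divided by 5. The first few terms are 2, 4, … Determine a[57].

2

We have a[1] = 2; a[2] = 4; a[3] = 3; a[4] = 1; a[5] = 2.
The sequence repeats with period 4.
So a[57] = a[1 + ((57-1) mod 4)] = a[1] = 2.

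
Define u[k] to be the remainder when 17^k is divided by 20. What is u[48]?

Computing terms: u[1] = 17,  u[2] = 9,  u[3] = 13,  u[4] = 1,  u[5] = 17.
The sequence repeats with period 4.
So u[48] = u[1 + ((48-1) mod 4)] = u[4] = 1.

1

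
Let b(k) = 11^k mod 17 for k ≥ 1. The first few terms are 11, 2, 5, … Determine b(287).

14

Listing terms: b(1) = 11,  b(2) = 2,  b(3) = 5,  b(4) = 4,  b(5) = 10,  b(6) = 8,  b(7) = 3,  b(8) = 16,  b(9) = 6,  b(10) = 15,  b(11) = 12,  b(12) = 13,  b(13) = 7,  b(14) = 9,  b(15) = 14,  b(16) = 1,  b(17) = 11.
The sequence repeats with period 16.
So b(287) = b(1 + ((287-1) mod 16)) = b(15) = 14.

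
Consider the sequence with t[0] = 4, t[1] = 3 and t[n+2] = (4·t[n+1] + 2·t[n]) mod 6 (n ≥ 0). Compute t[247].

0

t[0] = 4; t[1] = 3; t[2] = 2; t[3] = 2; t[4] = 0; t[5] = 4; t[6] = 4; t[7] = 0; t[8] = 2; t[9] = 2.
Since (t[8], t[9]) = (t[2], t[3]) = (2, 2) (two consecutive terms determine the rest), the sequence is eventually periodic: after a pre-period of length 2 it cycles with period 6.
For n ≥ 2, t[n] depends only on (n - 2) mod 6. (247 - 2) mod 6 = 5, so t[247] = t[7] = 0.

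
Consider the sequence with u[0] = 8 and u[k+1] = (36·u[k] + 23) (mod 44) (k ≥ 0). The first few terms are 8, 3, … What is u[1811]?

3

Computing terms: u[0] = 8,  u[1] = 3,  u[2] = 43,  u[3] = 31,  u[4] = 39,  u[5] = 19,  u[6] = 3.
Since u[6] = u[1] = 3, the sequence is eventually periodic: after a pre-period of length 1 it cycles with period 5.
For k ≥ 1, u[k] depends only on (k - 1) mod 5. (1811 - 1) mod 5 = 0, so u[1811] = u[1] = 3.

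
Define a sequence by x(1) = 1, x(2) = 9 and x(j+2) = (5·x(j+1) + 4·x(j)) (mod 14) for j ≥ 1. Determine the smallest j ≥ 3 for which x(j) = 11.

7

Computing terms: x(1) = 1, x(2) = 9, x(3) = 7, x(4) = 1, x(5) = 5, x(6) = 1, x(7) = 11, x(8) = 3, x(9) = 3, x(10) = 13, x(11) = 7, x(12) = 3, x(13) = 1, x(14) = 3, x(15) = 5, x(16) = 9, x(17) = 9, x(18) = 11, x(19) = 7, x(20) = 9, x(21) = 3, x(22) = 9, x(23) = 1, x(24) = 13, x(25) = 13, x(26) = 5, x(27) = 7, x(28) = 13, x(29) = 9, x(30) = 13, x(31) = 3, x(32) = 11, x(33) = 11, x(34) = 1, x(35) = 7, x(36) = 11, x(37) = 13, x(38) = 11, x(39) = 9, x(40) = 5, x(41) = 5, x(42) = 3, x(43) = 7, x(44) = 5, x(45) = 11, x(46) = 5, x(47) = 13, x(48) = 1, x(49) = 1, x(50) = 9.
The sequence repeats with period 48.
The value 11 first appears (with j ≥ 3) at x(7).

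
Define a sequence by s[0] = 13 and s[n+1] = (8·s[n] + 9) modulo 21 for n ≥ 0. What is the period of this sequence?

Listing terms: s[0] = 13,  s[1] = 8,  s[2] = 10,  s[3] = 5,  s[4] = 7,  s[5] = 2,  s[6] = 4,  s[7] = 20,  s[8] = 1,  s[9] = 17,  s[10] = 19,  s[11] = 14,  s[12] = 16,  s[13] = 11,  s[14] = 13.
Since s[14] = s[0] = 13, the sequence is periodic with period 14.

14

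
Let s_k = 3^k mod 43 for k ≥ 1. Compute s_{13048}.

6

Listing terms: s_1 = 3, s_2 = 9, s_3 = 27, s_4 = 38, s_5 = 28, s_6 = 41, s_7 = 37, s_8 = 25, s_9 = 32, s_{10} = 10, s_{11} = 30, s_{12} = 4, s_{13} = 12, s_{14} = 36, s_{15} = 22, s_{16} = 23, s_{17} = 26, s_{18} = 35, s_{19} = 19, s_{20} = 14, s_{21} = 42, s_{22} = 40, s_{23} = 34, s_{24} = 16, s_{25} = 5, s_{26} = 15, s_{27} = 2, s_{28} = 6, s_{29} = 18, s_{30} = 11, s_{31} = 33, s_{32} = 13, s_{33} = 39, s_{34} = 31, s_{35} = 7, s_{36} = 21, s_{37} = 20, s_{38} = 17, s_{39} = 8, s_{40} = 24, s_{41} = 29, s_{42} = 1, s_{43} = 3.
Since s_{43} = s_1 = 3, the sequence is periodic with period 42.
So s_{13048} = s_{1 + ((13048-1) mod 42)} = s_{28} = 6.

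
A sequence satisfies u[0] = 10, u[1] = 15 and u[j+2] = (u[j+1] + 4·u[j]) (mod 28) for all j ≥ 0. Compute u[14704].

27

Computing terms: u[0] = 10,  u[1] = 15,  u[2] = 27,  u[3] = 3,  u[4] = 27,  u[5] = 11,  u[6] = 7,  u[7] = 23,  u[8] = 23,  u[9] = 3,  u[10] = 11,  u[11] = 23,  u[12] = 11,  u[13] = 19,  u[14] = 7,  u[15] = 27,  u[16] = 27,  u[17] = 23,  u[18] = 19,  u[19] = 27,  u[20] = 19,  u[21] = 15,  u[22] = 7,  u[23] = 11,  u[24] = 11,  u[25] = 27,  u[26] = 15,  u[27] = 11,  u[28] = 15,  u[29] = 3,  u[30] = 7,  u[31] = 19,  u[32] = 19,  u[33] = 11,  u[34] = 3,  u[35] = 19,  u[36] = 3,  u[37] = 23,  u[38] = 7,  u[39] = 15,  u[40] = 15,  u[41] = 19,  u[42] = 23,  u[43] = 15,  u[44] = 23,  u[45] = 27,  u[46] = 7,  u[47] = 3,  u[48] = 3,  u[49] = 15,  u[50] = 27.
Since (u[49], u[50]) = (u[1], u[2]) = (15, 27) (two consecutive terms determine the rest), the sequence is eventually periodic: after a pre-period of length 1 it cycles with period 48.
For j ≥ 1, u[j] depends only on (j - 1) mod 48. (14704 - 1) mod 48 = 15, so u[14704] = u[16] = 27.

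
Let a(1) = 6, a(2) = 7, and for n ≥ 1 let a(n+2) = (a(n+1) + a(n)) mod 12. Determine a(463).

We have a(1) = 6,  a(2) = 7,  a(3) = 1,  a(4) = 8,  a(5) = 9,  a(6) = 5,  a(7) = 2,  a(8) = 7,  a(9) = 9,  a(10) = 4,  a(11) = 1,  a(12) = 5,  a(13) = 6,  a(14) = 11,  a(15) = 5,  a(16) = 4,  a(17) = 9,  a(18) = 1,  a(19) = 10,  a(20) = 11,  a(21) = 9,  a(22) = 8,  a(23) = 5,  a(24) = 1,  a(25) = 6,  a(26) = 7.
Since (a(25), a(26)) = (a(1), a(2)) = (6, 7) (two consecutive terms determine the rest), the sequence is periodic with period 24.
So a(463) = a(1 + ((463-1) mod 24)) = a(7) = 2.

2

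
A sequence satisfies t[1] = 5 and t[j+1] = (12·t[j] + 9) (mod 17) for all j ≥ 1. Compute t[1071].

Computing terms: t[1] = 5; t[2] = 1; t[3] = 4; t[4] = 6; t[5] = 13; t[6] = 12; t[7] = 0; t[8] = 9; t[9] = 15; t[10] = 2; t[11] = 16; t[12] = 14; t[13] = 7; t[14] = 8; t[15] = 3; t[16] = 11; t[17] = 5.
Since t[17] = t[1] = 5, the sequence is periodic with period 16.
So t[1071] = t[1 + ((1071-1) mod 16)] = t[15] = 3.

3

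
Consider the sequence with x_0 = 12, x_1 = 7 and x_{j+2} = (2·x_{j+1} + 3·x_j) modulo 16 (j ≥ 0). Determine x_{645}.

11

x_0 = 12, x_1 = 7, x_2 = 2, x_3 = 9, x_4 = 8, x_5 = 11, x_6 = 14, x_7 = 13, x_8 = 4, x_9 = 15, x_{10} = 10, x_{11} = 1, x_{12} = 0, x_{13} = 3, x_{14} = 6, x_{15} = 5, x_{16} = 12, x_{17} = 7.
The sequence repeats with period 16.
(645 - 0) mod 16 = 5, so x_{645} = x_5 = 11.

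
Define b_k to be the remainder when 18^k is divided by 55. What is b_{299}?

52

We have b_1 = 18, b_2 = 49, b_3 = 2, b_4 = 36, b_5 = 43, b_6 = 4, b_7 = 17, b_8 = 31, b_9 = 8, b_{10} = 34, b_{11} = 7, b_{12} = 16, b_{13} = 13, b_{14} = 14, b_{15} = 32, b_{16} = 26, b_{17} = 28, b_{18} = 9, b_{19} = 52, b_{20} = 1, b_{21} = 18.
The sequence repeats with period 20.
(299 - 1) mod 20 = 18, so b_{299} = b_{19} = 52.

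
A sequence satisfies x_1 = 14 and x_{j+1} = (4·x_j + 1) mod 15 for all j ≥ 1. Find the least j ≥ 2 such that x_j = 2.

4

x_1 = 14,  x_2 = 12,  x_3 = 4,  x_4 = 2,  x_5 = 9,  x_6 = 7,  x_7 = 14.
Since x_7 = x_1 = 14, the sequence is periodic with period 6.
The value 2 first appears (with j ≥ 2) at x_4.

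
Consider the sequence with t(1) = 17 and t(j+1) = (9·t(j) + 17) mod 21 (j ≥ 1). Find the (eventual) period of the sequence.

We have t(1) = 17; t(2) = 2; t(3) = 14; t(4) = 17.
Since t(4) = t(1) = 17, the sequence is periodic with period 3.

3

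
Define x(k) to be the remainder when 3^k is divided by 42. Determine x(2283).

27

x(0) = 1; x(1) = 3; x(2) = 9; x(3) = 27; x(4) = 39; x(5) = 33; x(6) = 15; x(7) = 3.
Since x(7) = x(1) = 3, the sequence is eventually periodic: after a pre-period of length 1 it cycles with period 6.
For k ≥ 1, x(k) depends only on (k - 1) mod 6. (2283 - 1) mod 6 = 2, so x(2283) = x(3) = 27.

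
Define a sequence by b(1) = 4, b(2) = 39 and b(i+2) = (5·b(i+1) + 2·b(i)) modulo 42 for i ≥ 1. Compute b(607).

We have b(1) = 4,  b(2) = 39,  b(3) = 35,  b(4) = 1,  b(5) = 33,  b(6) = 41,  b(7) = 19,  b(8) = 9,  b(9) = 41,  b(10) = 13,  b(11) = 21,  b(12) = 5,  b(13) = 25,  b(14) = 9,  b(15) = 11,  b(16) = 31,  b(17) = 9,  b(18) = 23,  b(19) = 7,  b(20) = 39,  b(21) = 41,  b(22) = 31,  b(23) = 27,  b(24) = 29,  b(25) = 31,  b(26) = 3,  b(27) = 35,  b(28) = 13,  b(29) = 9,  b(30) = 29,  b(31) = 37,  b(32) = 33,  b(33) = 29,  b(34) = 1,  b(35) = 21,  b(36) = 23,  b(37) = 31,  b(38) = 33,  b(39) = 17,  b(40) = 25,  b(41) = 33,  b(42) = 5,  b(43) = 7,  b(44) = 3,  b(45) = 29,  b(46) = 25,  b(47) = 15,  b(48) = 41,  b(49) = 25,  b(50) = 39,  b(51) = 35.
Since (b(50), b(51)) = (b(2), b(3)) = (39, 35) (two consecutive terms determine the rest), the sequence is eventually periodic: after a pre-period of length 1 it cycles with period 48.
For i ≥ 2, b(i) depends only on (i - 2) mod 48. (607 - 2) mod 48 = 29, so b(607) = b(31) = 37.

37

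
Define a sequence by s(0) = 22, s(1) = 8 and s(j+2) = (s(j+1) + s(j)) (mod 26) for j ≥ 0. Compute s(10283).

20

Listing terms: s(0) = 22, s(1) = 8, s(2) = 4, s(3) = 12, s(4) = 16, s(5) = 2, s(6) = 18, s(7) = 20, s(8) = 12, s(9) = 6, s(10) = 18, s(11) = 24, s(12) = 16, s(13) = 14, s(14) = 4, s(15) = 18, s(16) = 22, s(17) = 14, s(18) = 10, s(19) = 24, s(20) = 8, s(21) = 6, s(22) = 14, s(23) = 20, s(24) = 8, s(25) = 2, s(26) = 10, s(27) = 12, s(28) = 22, s(29) = 8.
The sequence repeats with period 28.
So s(10283) = s(0 + ((10283-0) mod 28)) = s(7) = 20.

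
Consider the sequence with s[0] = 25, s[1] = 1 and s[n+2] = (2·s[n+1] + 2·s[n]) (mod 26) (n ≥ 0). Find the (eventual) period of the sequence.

12

Computing terms: s[0] = 25, s[1] = 1, s[2] = 0, s[3] = 2, s[4] = 4, s[5] = 12, s[6] = 6, s[7] = 10, s[8] = 6, s[9] = 6, s[10] = 24, s[11] = 8, s[12] = 12, s[13] = 14, s[14] = 0, s[15] = 2.
Since (s[14], s[15]) = (s[2], s[3]) = (0, 2) (two consecutive terms determine the rest), the sequence is eventually periodic: after a pre-period of length 2 it cycles with period 12.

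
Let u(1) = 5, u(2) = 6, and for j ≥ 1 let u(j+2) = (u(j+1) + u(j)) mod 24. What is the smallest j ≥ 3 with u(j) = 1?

7

Listing terms: u(1) = 5, u(2) = 6, u(3) = 11, u(4) = 17, u(5) = 4, u(6) = 21, u(7) = 1, u(8) = 22, u(9) = 23, u(10) = 21, u(11) = 20, u(12) = 17, u(13) = 13, u(14) = 6, u(15) = 19, u(16) = 1, u(17) = 20, u(18) = 21, u(19) = 17, u(20) = 14, u(21) = 7, u(22) = 21, u(23) = 4, u(24) = 1, u(25) = 5, u(26) = 6.
The sequence repeats with period 24.
The value 1 first appears (with j ≥ 3) at u(7).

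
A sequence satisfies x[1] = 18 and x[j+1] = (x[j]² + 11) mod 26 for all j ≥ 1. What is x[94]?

21

x[1] = 18,  x[2] = 23,  x[3] = 20,  x[4] = 21,  x[5] = 10,  x[6] = 7,  x[7] = 8,  x[8] = 23.
Since x[8] = x[2] = 23, the sequence is eventually periodic: after a pre-period of length 1 it cycles with period 6.
For j ≥ 2, x[j] depends only on (j - 2) mod 6. (94 - 2) mod 6 = 2, so x[94] = x[4] = 21.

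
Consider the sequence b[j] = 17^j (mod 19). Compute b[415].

b[0] = 1; b[1] = 17; b[2] = 4; b[3] = 11; b[4] = 16; b[5] = 6; b[6] = 7; b[7] = 5; b[8] = 9; b[9] = 1.
The sequence repeats with period 9.
So b[415] = b[0 + ((415-0) mod 9)] = b[1] = 17.

17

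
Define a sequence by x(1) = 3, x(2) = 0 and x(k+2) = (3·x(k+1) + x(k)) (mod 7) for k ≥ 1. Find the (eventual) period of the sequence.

16

We have x(1) = 3,  x(2) = 0,  x(3) = 3,  x(4) = 2,  x(5) = 2,  x(6) = 1,  x(7) = 5,  x(8) = 2,  x(9) = 4,  x(10) = 0,  x(11) = 4,  x(12) = 5,  x(13) = 5,  x(14) = 6,  x(15) = 2,  x(16) = 5,  x(17) = 3,  x(18) = 0.
The sequence repeats with period 16.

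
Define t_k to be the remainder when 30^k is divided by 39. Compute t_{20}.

3

We have t_0 = 1,  t_1 = 30,  t_2 = 3,  t_3 = 12,  t_4 = 9,  t_5 = 36,  t_6 = 27,  t_7 = 30.
Since t_7 = t_1 = 30, the sequence is eventually periodic: after a pre-period of length 1 it cycles with period 6.
For k ≥ 1, t_k depends only on (k - 1) mod 6. (20 - 1) mod 6 = 1, so t_{20} = t_2 = 3.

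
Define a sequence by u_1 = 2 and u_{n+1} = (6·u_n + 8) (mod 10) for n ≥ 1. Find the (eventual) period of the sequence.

5

Computing terms: u_1 = 2; u_2 = 0; u_3 = 8; u_4 = 6; u_5 = 4; u_6 = 2.
The sequence repeats with period 5.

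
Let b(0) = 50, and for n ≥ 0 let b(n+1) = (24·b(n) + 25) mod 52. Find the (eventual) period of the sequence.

Computing terms: b(0) = 50, b(1) = 29, b(2) = 45, b(3) = 13, b(4) = 25, b(5) = 1, b(6) = 49, b(7) = 5, b(8) = 41, b(9) = 21, b(10) = 9, b(11) = 33, b(12) = 37, b(13) = 29.
Since b(13) = b(1) = 29, the sequence is eventually periodic: after a pre-period of length 1 it cycles with period 12.

12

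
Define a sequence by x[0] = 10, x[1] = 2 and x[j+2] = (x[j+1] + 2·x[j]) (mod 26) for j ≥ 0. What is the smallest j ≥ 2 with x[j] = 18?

4

x[0] = 10; x[1] = 2; x[2] = 22; x[3] = 0; x[4] = 18; x[5] = 18; x[6] = 2; x[7] = 12; x[8] = 16; x[9] = 14; x[10] = 20; x[11] = 22; x[12] = 10; x[13] = 2.
Since (x[12], x[13]) = (x[0], x[1]) = (10, 2) (two consecutive terms determine the rest), the sequence is periodic with period 12.
The value 18 first appears (with j ≥ 2) at x[4].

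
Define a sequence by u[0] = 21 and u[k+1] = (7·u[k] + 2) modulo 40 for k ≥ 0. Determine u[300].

Computing terms: u[0] = 21,  u[1] = 29,  u[2] = 5,  u[3] = 37,  u[4] = 21.
The sequence repeats with period 4.
(300 - 0) mod 4 = 0, so u[300] = u[0] = 21.

21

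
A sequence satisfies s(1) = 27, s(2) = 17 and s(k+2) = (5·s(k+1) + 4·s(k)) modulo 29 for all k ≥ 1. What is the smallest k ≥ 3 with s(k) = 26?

19

s(1) = 27; s(2) = 17; s(3) = 19; s(4) = 18; s(5) = 21; s(6) = 3; s(7) = 12; s(8) = 14; s(9) = 2; s(10) = 8; s(11) = 19; s(12) = 11; s(13) = 15; s(14) = 3; s(15) = 17; s(16) = 10; s(17) = 2; s(18) = 21; s(19) = 26; s(20) = 11; s(21) = 14; s(22) = 27; s(23) = 17.
The sequence repeats with period 21.
The value 26 first appears (with k ≥ 3) at s(19).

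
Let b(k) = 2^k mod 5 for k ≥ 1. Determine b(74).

4

b(1) = 2,  b(2) = 4,  b(3) = 3,  b(4) = 1,  b(5) = 2.
Since b(5) = b(1) = 2, the sequence is periodic with period 4.
So b(74) = b(1 + ((74-1) mod 4)) = b(2) = 4.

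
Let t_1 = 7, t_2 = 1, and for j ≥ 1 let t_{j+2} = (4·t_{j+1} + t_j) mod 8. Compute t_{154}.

1

We have t_1 = 7; t_2 = 1; t_3 = 3; t_4 = 5; t_5 = 7; t_6 = 1.
The sequence repeats with period 4.
(154 - 1) mod 4 = 1, so t_{154} = t_2 = 1.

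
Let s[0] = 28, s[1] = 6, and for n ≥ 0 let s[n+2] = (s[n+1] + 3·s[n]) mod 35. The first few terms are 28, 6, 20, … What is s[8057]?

33

s[0] = 28, s[1] = 6, s[2] = 20, s[3] = 3, s[4] = 28, s[5] = 2, s[6] = 16, s[7] = 22, s[8] = 0, s[9] = 31, s[10] = 31, s[11] = 19, s[12] = 7, s[13] = 29, s[14] = 15, s[15] = 32, s[16] = 7, s[17] = 33, s[18] = 19, s[19] = 13, s[20] = 0, s[21] = 4, s[22] = 4, s[23] = 16, s[24] = 28, s[25] = 6.
The sequence repeats with period 24.
(8057 - 0) mod 24 = 17, so s[8057] = s[17] = 33.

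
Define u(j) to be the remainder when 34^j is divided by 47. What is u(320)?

u(0) = 1; u(1) = 34; u(2) = 28; u(3) = 12; u(4) = 32; u(5) = 7; u(6) = 3; u(7) = 8; u(8) = 37; u(9) = 36; u(10) = 2; u(11) = 21; u(12) = 9; u(13) = 24; u(14) = 17; u(15) = 14; u(16) = 6; u(17) = 16; u(18) = 27; u(19) = 25; u(20) = 4; u(21) = 42; u(22) = 18; u(23) = 1.
Since u(23) = u(0) = 1, the sequence is periodic with period 23.
So u(320) = u(0 + ((320-0) mod 23)) = u(21) = 42.

42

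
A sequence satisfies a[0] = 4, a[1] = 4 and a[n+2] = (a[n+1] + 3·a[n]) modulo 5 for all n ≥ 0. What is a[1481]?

0

Computing terms: a[0] = 4; a[1] = 4; a[2] = 1; a[3] = 3; a[4] = 1; a[5] = 0; a[6] = 3; a[7] = 3; a[8] = 2; a[9] = 1; a[10] = 2; a[11] = 0; a[12] = 1; a[13] = 1; a[14] = 4; a[15] = 2; a[16] = 4; a[17] = 0; a[18] = 2; a[19] = 2; a[20] = 3; a[21] = 4; a[22] = 3; a[23] = 0; a[24] = 4; a[25] = 4.
The sequence repeats with period 24.
So a[1481] = a[0 + ((1481-0) mod 24)] = a[17] = 0.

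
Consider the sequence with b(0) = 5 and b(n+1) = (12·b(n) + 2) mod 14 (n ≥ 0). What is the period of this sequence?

We have b(0) = 5; b(1) = 6; b(2) = 4; b(3) = 8; b(4) = 0; b(5) = 2; b(6) = 12; b(7) = 6.
Since b(7) = b(1) = 6, the sequence is eventually periodic: after a pre-period of length 1 it cycles with period 6.

6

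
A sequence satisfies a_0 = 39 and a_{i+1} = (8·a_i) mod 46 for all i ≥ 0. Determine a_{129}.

18

We have a_0 = 39, a_1 = 36, a_2 = 12, a_3 = 4, a_4 = 32, a_5 = 26, a_6 = 24, a_7 = 8, a_8 = 18, a_9 = 6, a_{10} = 2, a_{11} = 16, a_{12} = 36.
Since a_{12} = a_1 = 36, the sequence is eventually periodic: after a pre-period of length 1 it cycles with period 11.
For i ≥ 1, a_i depends only on (i - 1) mod 11. (129 - 1) mod 11 = 7, so a_{129} = a_8 = 18.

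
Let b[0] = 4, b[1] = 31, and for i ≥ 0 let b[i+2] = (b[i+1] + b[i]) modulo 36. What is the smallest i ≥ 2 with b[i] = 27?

We have b[0] = 4, b[1] = 31, b[2] = 35, b[3] = 30, b[4] = 29, b[5] = 23, b[6] = 16, b[7] = 3, b[8] = 19, b[9] = 22, b[10] = 5, b[11] = 27, b[12] = 32, b[13] = 23, b[14] = 19, b[15] = 6, b[16] = 25, b[17] = 31, b[18] = 20, b[19] = 15, b[20] = 35, b[21] = 14, b[22] = 13, b[23] = 27, b[24] = 4, b[25] = 31.
The sequence repeats with period 24.
The value 27 first appears (with i ≥ 2) at b[11].

11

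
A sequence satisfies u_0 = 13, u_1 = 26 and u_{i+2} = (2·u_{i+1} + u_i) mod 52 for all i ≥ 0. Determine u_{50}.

13

We have u_0 = 13; u_1 = 26; u_2 = 13; u_3 = 0; u_4 = 13; u_5 = 26.
Since (u_4, u_5) = (u_0, u_1) = (13, 26) (two consecutive terms determine the rest), the sequence is periodic with period 4.
So u_{50} = u_{0 + ((50-0) mod 4)} = u_2 = 13.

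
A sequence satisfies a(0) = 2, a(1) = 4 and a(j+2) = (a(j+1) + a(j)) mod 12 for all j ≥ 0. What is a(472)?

8

We have a(0) = 2, a(1) = 4, a(2) = 6, a(3) = 10, a(4) = 4, a(5) = 2, a(6) = 6, a(7) = 8, a(8) = 2, a(9) = 10, a(10) = 0, a(11) = 10, a(12) = 10, a(13) = 8, a(14) = 6, a(15) = 2, a(16) = 8, a(17) = 10, a(18) = 6, a(19) = 4, a(20) = 10, a(21) = 2, a(22) = 0, a(23) = 2, a(24) = 2, a(25) = 4.
Since (a(24), a(25)) = (a(0), a(1)) = (2, 4) (two consecutive terms determine the rest), the sequence is periodic with period 24.
So a(472) = a(0 + ((472-0) mod 24)) = a(16) = 8.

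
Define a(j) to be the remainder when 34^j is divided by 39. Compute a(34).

25

We have a(0) = 1; a(1) = 34; a(2) = 25; a(3) = 31; a(4) = 1.
The sequence repeats with period 4.
So a(34) = a(0 + ((34-0) mod 4)) = a(2) = 25.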